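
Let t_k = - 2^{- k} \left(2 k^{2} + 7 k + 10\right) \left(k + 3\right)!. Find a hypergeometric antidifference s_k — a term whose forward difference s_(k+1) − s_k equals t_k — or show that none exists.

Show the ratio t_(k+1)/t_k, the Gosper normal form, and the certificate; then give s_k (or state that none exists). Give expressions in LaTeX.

r(k) = (k + 4)*(7*k + 2*(k + 1)**2 + 17)/(2*(2*k**2 + 7*k + 10)) after simplifying.
Take A(k)=k/2 + 2, B(k)=1, C(k)=k**2 + 7*k/2 + 5.
f must satisfy (k/2 + 2)·f(k+1) − (1)·f(k) = k**2 + 7*k/2 + 5.
Bound: deg f ≤ 1.
Solve for f: f(k) = 2*k + 1 (degree 1 ≤ 1).
Then R = B(k−1)f/C = 2*(2*k + 1)/(2*k**2 + 7*k + 10), so s_k = R(k)·t_k = -2**(1 - k)*(2*k + 1)*factorial(k + 3).
Verify: -(2*k**2 + 7*k + 10)*factorial(k + 3)/2**k matches t_k.

s_k = - 2^{1 - k} \left(2 k + 1\right) \left(k + 3\right)!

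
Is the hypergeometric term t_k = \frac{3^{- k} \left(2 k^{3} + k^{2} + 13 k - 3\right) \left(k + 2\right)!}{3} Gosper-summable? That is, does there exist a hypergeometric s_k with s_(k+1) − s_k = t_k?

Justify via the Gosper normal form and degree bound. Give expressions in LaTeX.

The ratio is (k + 3)*(13*k + 2*(k + 1)**3 + (k + 1)**2 + 10)/(3*(2*k**3 + k**2 + 13*k - 3)).
Factor: A=k/3 + 1; B=1; C=k**3 + k**2/2 + 13*k/2 - 3/2.
Need (k/3 + 1)·f(k+1) − (1)·f(k) = k**3 + k**2/2 + 13*k/2 - 3/2.
Degrees (1,0,3) ⇒ d ≤ 2.
Solving with deg f ≤ 2: f(k) = 3*(2*k**2 - 3*k + 2)/2.
Get s_k = R·t_k = (2*k**2 - 3*k + 2)*factorial(k + 2)/3**k with R(k) = B(k−1)f(k)/C(k) = 3*(2*k**2 - 3*k + 2)/(2*k**3 + k**2 + 13*k - 3).
Check: Δs_k = (2*k**3 + k**2 + 13*k - 3)*factorial(k + 2)/(3*3**k). ✓

Yes. s_k = 3^{- k} \left(2 k^{2} - 3 k + 2\right) \left(k + 2\right)!.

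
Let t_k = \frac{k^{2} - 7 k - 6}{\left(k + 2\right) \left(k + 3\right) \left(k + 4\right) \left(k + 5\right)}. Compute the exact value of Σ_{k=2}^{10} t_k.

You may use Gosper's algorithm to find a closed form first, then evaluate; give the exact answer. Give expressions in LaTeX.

Compute t_(k+1)/t_k: get (k + 2)*(7*k - (k + 1)**2 + 13)/((k + 6)*(-k**2 + 7*k + 6)).
Gosper form: A/B · C(k+1)/C(k) with A=k + 2, B=k + 6, C=k**2 - 7*k - 6.
Solve (k + 2)·f(k+1) − (k + 5)·f(k) = k**2 - 7*k - 6.
deg f ≤ 3 (via 1,1,2).
A polynomial solution: f(k) = -k*(k**2 + 21*k + 14)/12.
Certificate R = B(k−1)f/C = -k*(k + 5)*(k**2 + 21*k + 14)/(12*(k**2 - 7*k - 6)) gives s_k = k*(-k**2 - 21*k - 14)/(12*(k + 2)*(k + 3)*(k + 4)).
Δs = (k**2 - 7*k - 6)/(k**4 + 14*k**3 + 71*k**2 + 154*k + 120), as required.
Sum = s_(11) − s_(2); s_(11) = -671/5460, s_(2) = -1/12 ⇒ -18/455.

Σ = -18/455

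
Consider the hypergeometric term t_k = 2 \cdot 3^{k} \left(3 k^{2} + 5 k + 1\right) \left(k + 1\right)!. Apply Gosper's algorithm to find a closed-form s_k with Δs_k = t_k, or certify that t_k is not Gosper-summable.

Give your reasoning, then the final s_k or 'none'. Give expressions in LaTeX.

t_(k+1)/t_k = 3*(3*k**3 + 17*k**2 + 31*k + 18)/(3*k**2 + 5*k + 1).
Normal form (A,B,C) = (3*k + 6, 1, k**2 + 5*k/3 + 1/3).
Set up (3*k + 6)·f(k+1) − (1)·f(k) − (k**2 + 5*k/3 + 1/3) = 0.
Bound: deg f ≤ 1.
Coefficient equations give f(k) = (k - 1)/3.
R(k) = B(k−1)·f(k)/C(k) = (k - 1)/(3*k**2 + 5*k + 1); s_k = R·t_k = 2*3**k*(k - 1)*factorial(k + 1).
Check: Δs_k = 2*3**k*(3*k**2 + 5*k + 1)*factorial(k + 1). ✓

s_k = 2 \cdot 3^{k} \left(k - 1\right) \left(k + 1\right)!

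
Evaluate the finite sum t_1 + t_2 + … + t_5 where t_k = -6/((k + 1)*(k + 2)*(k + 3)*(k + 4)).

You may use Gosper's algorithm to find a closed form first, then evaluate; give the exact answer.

r(k) = (k + 1)/(k + 5) after simplifying.
So A=k + 1 and B=k + 5, with C=1.
Key eq: (k + 1)·f(k+1) = (k + 4)·f(k) + (1).
Bound: deg f ≤ 3.
Solving with deg f ≤ 3: f(k) = k*(k**2 + 6*k + 11)/18.
R(k) = B(k−1)·f(k)/C(k) = k*(k + 4)*(k**2 + 6*k + 11)/18; s_k = R·t_k = k*(-k**2 - 6*k - 11)/(3*(k + 1)*(k + 2)*(k + 3)).
Δs = -6/(k**4 + 10*k**3 + 35*k**2 + 50*k + 24), as required.
Σ_(k=1)^(5) t_k = s_(6) − s_(1) = -83/252 − (-1/4) = -5/63.

Σ = -5/63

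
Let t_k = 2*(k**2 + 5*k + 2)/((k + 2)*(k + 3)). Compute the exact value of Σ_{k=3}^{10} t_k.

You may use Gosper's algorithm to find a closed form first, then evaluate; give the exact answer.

Σ = 976/65

Compute t_(k+1)/t_k: get (k + 2)*(5*k + (k + 1)**2 + 7)/((k + 4)*(k**2 + 5*k + 2)).
Factor: A=k + 2; B=k + 4; C=k**2 + 5*k + 2.
Solve (k + 2)·f(k+1) − (k + 3)·f(k) = k**2 + 5*k + 2.
Bound: deg f ≤ 2.
Match coefficients ⇒ f(k) = k**2.
R(k) = B(k−1)·f(k)/C(k) = k**2*(k + 3)/(k**2 + 5*k + 2); s_k = R·t_k = 2*k**2/(k + 2).
Δs = 2*(k**2 + 5*k + 2)/(k**2 + 5*k + 6), as required.
Telescoping: Σ = s_(11) − s_(3) = 242/13 − (18/5) = 976/65.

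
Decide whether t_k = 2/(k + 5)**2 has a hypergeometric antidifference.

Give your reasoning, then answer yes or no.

No. Not Gosper-summable.

Compute t_(k+1)/t_k: get (k + 5)**2/(k + 6)**2.
Factor: A=k**2 + 10*k + 25; B=k**2 + 12*k + 36; C=1.
Solve (k**2 + 10*k + 25)·f(k+1) − (k**2 + 10*k + 25)·f(k) = 1.
deg f ≤ 0 (via 2,2,0).
Write f(k) = c0. Then LHS − RHS = -1, requiring -1 = 0: contradictory. No certificate.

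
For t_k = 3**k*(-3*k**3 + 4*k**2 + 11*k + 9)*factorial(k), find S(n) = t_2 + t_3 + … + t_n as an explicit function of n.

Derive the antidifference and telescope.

Ratio r(k) = 3*(3*k**4 + 8*k**3 - 5*k**2 - 31*k - 21)/(3*k**3 - 4*k**2 - 11*k - 9).
A = 3*k + 3, B = 1, C = k**3 - 4*k**2/3 - 11*k/3 - 3.
Set up (3*k + 3)·f(k+1) − (1)·f(k) − (k**3 - 4*k**2/3 - 11*k/3 - 3) = 0.
From deg A=1, deg B=0, deg C=3: d=2.
A polynomial solution: f(k) = k*(k - 4)/3.
So s_k = (B(k−1)f/C)·t_k = (k*(k - 4)/(3*k**3 - 4*k**2 - 11*k - 9))·t_k = -3**k*k*(k - 4)*factorial(k).
Verify: 3**k*(-3*k**3 + 4*k**2 + 11*k + 9)*factorial(k) matches t_k.
s_(n+1) = -3**(n + 1)*(n - 3)*(n + 1)*factorial(n + 1) and s_(2) = 72, so S(n) = -3*3**n*n**3*factorial(n) + 3*3**n*n**2*factorial(n) + 15*3**n*n*factorial(n) + 9*3**n*factorial(n) - 72.

S(n) = -3*3**n*n**3*factorial(n) + 3*3**n*n**2*factorial(n) + 15*3**n*n*factorial(n) + 9*3**n*factorial(n) - 72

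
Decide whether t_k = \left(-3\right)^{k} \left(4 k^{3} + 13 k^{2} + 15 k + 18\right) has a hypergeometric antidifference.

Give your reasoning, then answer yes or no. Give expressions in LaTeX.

Yes. s_k = \left(-3\right)^{k} \left(- k^{3} - k^{2} - 3\right).

Ratio r(k) = 3*(-4*k**3 - 25*k**2 - 53*k - 50)/(4*k**3 + 13*k**2 + 15*k + 18).
Gosper form: A/B · C(k+1)/C(k) with A=-3, B=1, C=k**3 + 13*k**2/4 + 15*k/4 + 9/2.
Need (-3)·f(k+1) − (1)·f(k) = k**3 + 13*k**2/4 + 15*k/4 + 9/2.
d = 3 from the (0,0,3) case.
Solve for f: f(k) = -(k**3 + k**2 + 3)/4 (degree 3 ≤ 3).
So s_k = (B(k−1)f/C)·t_k = (-(k**3 + k**2 + 3)/(4*k**3 + 13*k**2 + 15*k + 18))·t_k = (-3)**k*(-k**3 - k**2 - 3).
s_(k+1) − s_k = (-3)**k*(4*k**3 + 13*k**2 + 15*k + 18) = t_k.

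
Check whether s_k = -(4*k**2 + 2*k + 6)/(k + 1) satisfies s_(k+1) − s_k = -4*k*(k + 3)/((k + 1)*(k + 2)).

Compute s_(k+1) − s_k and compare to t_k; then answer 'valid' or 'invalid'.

s_(k+1) = 2*(-2*k**2 - 5*k - 6)/(k + 2)
s_(k+1) − s_k = 4*k*(-k - 3)/(k**2 + 3*k + 2)
(s_(k+1) − s_k) − t_k = 0

Valid: the claim telescopes to t_k.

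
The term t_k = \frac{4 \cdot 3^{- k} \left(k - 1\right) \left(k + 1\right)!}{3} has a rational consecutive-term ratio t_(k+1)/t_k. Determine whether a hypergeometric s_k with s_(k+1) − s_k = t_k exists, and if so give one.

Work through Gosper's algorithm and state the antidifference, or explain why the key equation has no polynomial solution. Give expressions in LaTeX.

r(k) = k*(k + 2)/(3*(k - 1)) after simplifying.
Gosper form: A/B · C(k+1)/C(k) with A=k/3 + 2/3, B=1, C=k - 1.
f must satisfy (k/3 + 2/3)·f(k+1) − (1)·f(k) = k - 1.
Degrees (1,0,1) ⇒ d ≤ 0.
Solving with deg f ≤ 0: f(k) = 3.
R(k) = B(k−1)·f(k)/C(k) = 3/(k - 1); s_k = R·t_k = 4*factorial(k + 1)/3**k.
s_(k+1) − s_k = 4*(k - 1)*factorial(k + 1)/(3*3**k) = t_k.

s_k = 4 \cdot 3^{- k} \left(k + 1\right)!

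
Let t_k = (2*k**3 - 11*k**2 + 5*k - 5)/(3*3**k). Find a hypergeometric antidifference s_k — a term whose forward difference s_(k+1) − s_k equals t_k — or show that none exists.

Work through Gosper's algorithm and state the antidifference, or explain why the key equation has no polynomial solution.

s_k = (-k**3 + 4*k**2 + 4)/3**k

Compute t_(k+1)/t_k: get (2*k**3 - 5*k**2 - 11*k - 9)/(3*(2*k**3 - 11*k**2 + 5*k - 5)).
So A=1/3 and B=1, with C=k**3 - 11*k**2/2 + 5*k/2 - 5/2.
Key eq: (1/3)·f(k+1) = (1)·f(k) + (k**3 - 11*k**2/2 + 5*k/2 - 5/2).
Bound: deg f ≤ 3.
A polynomial solution: f(k) = -3*(k**3 - 4*k**2 - 4)/2.
Certificate R = B(k−1)f/C = -3*(k**3 - 4*k**2 - 4)/(2*k**3 - 11*k**2 + 5*k - 5) gives s_k = (-k**3 + 4*k**2 + 4)/3**k.
Δs = (2*k**3 - 11*k**2 + 5*k - 5)/(3*3**k), as required.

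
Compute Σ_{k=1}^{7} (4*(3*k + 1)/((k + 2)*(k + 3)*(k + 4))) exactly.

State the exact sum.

t_(k+1)/t_k = (k + 2)*(3*k + 4)/((k + 5)*(3*k + 1)).
Normal form (A,B,C) = (k + 2, k + 5, k + 1/3).
Key eq: (k + 2)·f(k+1) = (k + 4)·f(k) + (k + 1/3).
From deg A=1, deg B=1, deg C=1: d=2.
Coefficient equations give f(k) = k*(7*k - 1)/36.
R(k) = B(k−1)·f(k)/C(k) = k*(k + 4)*(7*k - 1)/(12*(3*k + 1)); s_k = R·t_k = k*(7*k - 1)/(3*(k + 2)*(k + 3)).
Check: Δs_k = 4*(3*k + 1)/(k**3 + 9*k**2 + 26*k + 24). ✓
Σ_(k=1)^(7) t_k = s_(8) − s_(1) = 4/3 − (1/6) = 7/6.

Σ = 7/6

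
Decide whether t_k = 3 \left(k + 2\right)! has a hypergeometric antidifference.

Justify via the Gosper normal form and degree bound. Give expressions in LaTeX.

No. Not Gosper-summable.

t_(k+1)/t_k = k + 3.
Factor: A=k + 3; B=1; C=1.
Key eq: (k + 3)·f(k+1) = (1)·f(k) + (1).
From deg A=1, deg B=0, deg C=0: d=-1.
Bound -1 < 0, so the key equation has no polynomial solution.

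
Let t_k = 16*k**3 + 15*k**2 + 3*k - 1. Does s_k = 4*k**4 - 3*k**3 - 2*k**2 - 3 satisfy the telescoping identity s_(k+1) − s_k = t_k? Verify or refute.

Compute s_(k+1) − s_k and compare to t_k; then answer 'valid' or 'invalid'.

s_(k+1) = 4*k**4 + 13*k**3 + 13*k**2 + 3*k - 4
s_(k+1) − s_k = 16*k**3 + 15*k**2 + 3*k - 1
(s_(k+1) − s_k) − t_k = 0

Valid — Δs_k = t_k.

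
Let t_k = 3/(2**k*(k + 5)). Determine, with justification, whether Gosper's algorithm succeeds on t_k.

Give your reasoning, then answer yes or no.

No — key equation has no polynomial f.

Step 1: r(k) = (k + 5)/(2*(k + 6)).
Take A(k)=k/2 + 5/2, B(k)=k + 6, C(k)=1.
Set up (k/2 + 5/2)·f(k+1) − (k + 5)·f(k) − (1) = 0.
Degrees (1,1,0) ⇒ d ≤ -1.
Bound -1 < 0, so the key equation has no polynomial solution.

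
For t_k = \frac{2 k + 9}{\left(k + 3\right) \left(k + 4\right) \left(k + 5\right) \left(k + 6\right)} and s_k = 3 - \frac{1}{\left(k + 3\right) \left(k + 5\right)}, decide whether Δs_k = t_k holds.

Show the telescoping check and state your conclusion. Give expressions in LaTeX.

Valid: the claim telescopes to t_k.

s_(k+1) = 3 - 1/((k + 4)*(k + 6))
s_(k+1) − s_k = (2*k + 9)/(k**4 + 18*k**3 + 119*k**2 + 342*k + 360)
(s_(k+1) − s_k) − t_k = 0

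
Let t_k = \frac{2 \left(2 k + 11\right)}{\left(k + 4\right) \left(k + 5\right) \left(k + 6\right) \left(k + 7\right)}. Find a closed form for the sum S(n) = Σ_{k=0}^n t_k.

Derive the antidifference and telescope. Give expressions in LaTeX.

S(n) = \frac{n^{2} + 12 n + 11}{12 \left(n^{2} + 12 n + 35\right)}

Compute t_(k+1)/t_k: get (k + 4)*(2*k + 13)/((k + 8)*(2*k + 11)).
Factor: A=k + 4; B=k + 8; C=k + 11/2.
f must satisfy (k + 4)·f(k+1) − (k + 7)·f(k) = k + 11/2.
d = 3 from the (1,1,1) case.
A polynomial solution: f(k) = k*(k + 5)*(k + 10)/48.
Then R = B(k−1)f/C = k*(k + 5)*(k + 7)*(k + 10)/(24*(2*k + 11)), so s_k = R(k)·t_k = k*(k + 10)/(12*(k**2 + 10*k + 24)).
Verify: 2*(2*k + 11)/(k**4 + 22*k**3 + 179*k**2 + 638*k + 840) matches t_k.
s_(n+1) = (n**2 + 12*n + 11)/(12*(n**2 + 12*n + 35)) and s_(0) = 0, so S(n) = (n**2 + 12*n + 11)/(12*(n**2 + 12*n + 35)).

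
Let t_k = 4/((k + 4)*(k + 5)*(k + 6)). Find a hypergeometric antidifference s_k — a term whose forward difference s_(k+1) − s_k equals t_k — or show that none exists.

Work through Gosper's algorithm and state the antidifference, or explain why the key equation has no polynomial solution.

Compute t_(k+1)/t_k: get (k + 4)/(k + 7).
Gosper form: A/B · C(k+1)/C(k) with A=k + 4, B=k + 7, C=1.
Solve (k + 4)·f(k+1) − (k + 6)·f(k) = 1.
From deg A=1, deg B=1, deg C=0: d=2.
Coefficient equations give f(k) = k*(k + 9)/40.
R(k) = B(k−1)·f(k)/C(k) = k*(k + 6)*(k + 9)/40; s_k = R·t_k = k*(k + 9)/(10*(k + 4)*(k + 5)).
s_(k+1) − s_k = 4/(k**3 + 15*k**2 + 74*k + 120) = t_k.

s_k = k*(k + 9)/(10*(k + 4)*(k + 5))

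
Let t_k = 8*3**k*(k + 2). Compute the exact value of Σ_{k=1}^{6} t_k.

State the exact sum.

Σ = 65592

Step 1: r(k) = 3*(k + 3)/(k + 2).
Normal form (A,B,C) = (3, 1, k + 2).
Key eq: (3)·f(k+1) = (1)·f(k) + (k + 2).
Bound: deg f ≤ 1.
A polynomial solution: f(k) = (2*k + 1)/4.
Get s_k = R·t_k = 3**k*(4*k + 2) with R(k) = B(k−1)f(k)/C(k) = (2*k + 1)/(4*(k + 2)).
Check: Δs_k = 8*3**k*(k + 2). ✓
Evaluate s at k=7 and k=1: 65610 and 18; difference 65592.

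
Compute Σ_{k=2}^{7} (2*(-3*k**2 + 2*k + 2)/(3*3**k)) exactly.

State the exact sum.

t_(k+1)/t_k = (3*k**2 + 4*k - 1)/(3*(3*k**2 - 2*k - 2)).
So A=1/3 and B=1, with C=k**2 - 2*k/3 - 2/3.
Set up (1/3)·f(k+1) − (1)·f(k) − (k**2 - 2*k/3 - 2/3) = 0.
deg f ≤ 2 (via 0,0,2).
Solve for f: f(k) = -k*(3*k + 1)/2 (degree 2 ≤ 2).
Certificate R = B(k−1)f/C = -3*k*(3*k + 1)/(2*(3*k**2 - 2*k - 2)) gives s_k = k*(3*k + 1)/3**k.
Verify: 2*(-3*k**2 + 2*k + 2)/(3*3**k) matches t_k.
Evaluate s at k=8 and k=2: 200/6561 and 14/9; difference -10006/6561.

Σ = -10006/6561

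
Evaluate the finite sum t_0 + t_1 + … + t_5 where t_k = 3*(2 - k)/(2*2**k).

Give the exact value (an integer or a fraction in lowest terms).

Σ = 207/64

Step 1: r(k) = (k - 1)/(2*(k - 2)).
Take A(k)=1/2, B(k)=1, C(k)=k - 2.
Set up (1/2)·f(k+1) − (1)·f(k) − (k - 2) = 0.
Bound: deg f ≤ 1.
Solve for f: f(k) = -2*(k - 1) (degree 1 ≤ 1).
So s_k = (B(k−1)f/C)·t_k = (-2*(k - 1)/(k - 2))·t_k = 3*(k - 1)/2**k.
s_(k+1) − s_k = 3*(2 - k)/(2*2**k) = t_k.
Telescoping: Σ = s_(6) − s_(0) = 15/64 − (-3) = 207/64.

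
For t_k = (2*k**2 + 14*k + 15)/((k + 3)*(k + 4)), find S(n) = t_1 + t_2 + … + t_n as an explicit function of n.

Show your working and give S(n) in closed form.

t_(k+1)/t_k = (k + 3)*(14*k + 2*(k + 1)**2 + 29)/((k + 5)*(2*k**2 + 14*k + 15)).
Gosper form: A/B · C(k+1)/C(k) with A=k + 3, B=k + 5, C=k**2 + 7*k + 15/2.
Key eq: (k + 3)·f(k+1) = (k + 4)·f(k) + (k**2 + 7*k + 15/2).
Bound: deg f ≤ 2.
A polynomial solution: f(k) = k*(2*k + 3)/2.
Get s_k = R·t_k = k*(2*k + 3)/(k + 3) with R(k) = B(k−1)f(k)/C(k) = k*(k + 4)*(2*k + 3)/(2*k**2 + 14*k + 15).
Δs = (2*k**2 + 14*k + 15)/(k**2 + 7*k + 12), as required.
Σ_(k=1)^n t_k = s_(n+1) − s_(1) = ((2*n**2 + 7*n + 5)/(n + 4)) − (5/4), i.e. n*(8*n + 23)/(4*(n + 4)).

S(n) = n*(8*n + 23)/(4*(n + 4))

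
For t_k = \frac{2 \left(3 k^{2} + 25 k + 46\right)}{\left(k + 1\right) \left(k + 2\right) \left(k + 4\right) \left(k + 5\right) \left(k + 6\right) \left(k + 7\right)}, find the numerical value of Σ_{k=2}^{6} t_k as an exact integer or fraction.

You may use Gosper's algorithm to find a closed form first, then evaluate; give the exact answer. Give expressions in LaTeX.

Σ = 125/10296

Ratio r(k) = (k + 1)*(k + 4)*(25*k + 3*(k + 1)**2 + 71)/((k + 3)*(k + 8)*(3*k**2 + 25*k + 46)).
So A=k + 1 and B=k + 8, with C=k**3 + 34*k**2/3 + 121*k/3 + 46.
Solve (k + 1)·f(k+1) − (k + 7)·f(k) = k**3 + 34*k**2/3 + 121*k/3 + 46.
Bound: deg f ≤ 6.
A polynomial solution: f(k) = k*(k + 2)*(k + 3)*(k + 5)*(k**2 + 11*k + 34)/72.
Certificate R = B(k−1)f/C = k*(k + 2)*(k + 5)*(k + 7)*(k**2 + 11*k + 34)/(24*(3*k**2 + 25*k + 46)) gives s_k = k*(k**2 + 11*k + 34)/(12*(k**3 + 11*k**2 + 34*k + 24)).
Verify: 2*(3*k**2 + 25*k + 46)/(k**6 + 25*k**5 + 247*k**4 + 1219*k**3 + 3112*k**2 + 3796*k + 1680) matches t_k.
Telescoping: Σ = s_(7) − s_(2) = 35/429 − (5/72) = 125/10296.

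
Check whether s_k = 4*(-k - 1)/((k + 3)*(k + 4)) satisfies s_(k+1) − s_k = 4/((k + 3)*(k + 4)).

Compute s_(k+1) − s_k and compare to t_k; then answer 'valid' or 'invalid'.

Invalid: residual -24/(k**3 + 12*k**2 + 47*k + 60) ≠ 0.

s_(k+1) = 4*(-k - 2)/((k + 4)*(k + 5))
s_(k+1) − s_k = 4*(k - 1)/(k**3 + 12*k**2 + 47*k + 60)
(s_(k+1) − s_k) − t_k = -24/(k**3 + 12*k**2 + 47*k + 60)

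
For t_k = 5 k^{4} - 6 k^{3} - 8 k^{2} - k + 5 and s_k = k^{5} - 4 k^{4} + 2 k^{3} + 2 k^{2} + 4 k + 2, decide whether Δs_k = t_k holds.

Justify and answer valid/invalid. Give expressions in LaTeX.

valid (s_(k+1) − s_k reduces to t_k)

s_(k+1) = k**5 + k**4 - 4*k**3 - 6*k**2 + 3*k + 7
s_(k+1) − s_k = 5*k**4 - 6*k**3 - 8*k**2 - k + 5
(s_(k+1) − s_k) − t_k = 0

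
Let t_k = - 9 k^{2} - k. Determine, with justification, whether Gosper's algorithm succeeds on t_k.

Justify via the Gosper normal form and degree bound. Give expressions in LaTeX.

Yes. s_k = k \left(- 3 k^{2} + 4 k - 1\right).

The ratio is (k + 9*(k + 1)**2 + 1)/(k*(9*k + 1)).
Factor: A=1; B=1; C=k**2 + k/9.
f must satisfy (1)·f(k+1) − (1)·f(k) = k**2 + k/9.
Bound: deg f ≤ 3.
Match coefficients ⇒ f(k) = k*(k - 1)*(3*k - 1)/9.
Certificate R = B(k−1)f/C = (k - 1)*(3*k - 1)/(9*k + 1) gives s_k = k*(-3*k**2 + 4*k - 1).
Verify: k*(-9*k - 1) matches t_k.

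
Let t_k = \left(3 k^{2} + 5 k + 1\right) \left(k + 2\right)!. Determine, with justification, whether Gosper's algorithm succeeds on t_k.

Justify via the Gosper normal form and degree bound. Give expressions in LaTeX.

The ratio is (k + 3)*(5*k + 3*(k + 1)**2 + 6)/(3*k**2 + 5*k + 1).
Gosper form: A/B · C(k+1)/C(k) with A=k + 3, B=1, C=k**2 + 5*k/3 + 1/3.
Set up (k + 3)·f(k+1) − (1)·f(k) − (k**2 + 5*k/3 + 1/3) = 0.
d = 1 from the (1,0,2) case.
Solving with deg f ≤ 1: f(k) = (3*k - 4)/3.
Then R = B(k−1)f/C = (3*k - 4)/(3*k**2 + 5*k + 1), so s_k = R(k)·t_k = (3*k - 4)*factorial(k + 2).
Check: Δs_k = (3*k**2 + 5*k + 1)*factorial(k + 2). ✓

Yes. s_k = \left(3 k - 4\right) \left(k + 2\right)!.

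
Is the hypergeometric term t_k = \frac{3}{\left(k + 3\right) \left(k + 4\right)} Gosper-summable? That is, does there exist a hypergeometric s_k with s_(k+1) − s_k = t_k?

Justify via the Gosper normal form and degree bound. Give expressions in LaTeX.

Yes. s_k = \frac{k}{k + 3}.

Step 1: r(k) = (k + 3)/(k + 5).
Normal form (A,B,C) = (k + 3, k + 5, 1).
Solve (k + 3)·f(k+1) − (k + 4)·f(k) = 1.
Degrees (1,1,0) ⇒ d ≤ 1.
A polynomial solution: f(k) = k/3.
Certificate R = B(k−1)f/C = k*(k + 4)/3 gives s_k = k/(k + 3).
Verify: 3/(k**2 + 7*k + 12) matches t_k.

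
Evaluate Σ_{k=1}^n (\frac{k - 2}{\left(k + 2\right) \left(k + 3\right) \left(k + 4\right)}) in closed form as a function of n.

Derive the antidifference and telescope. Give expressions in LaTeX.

Compute t_(k+1)/t_k: get (k - 1)*(k + 2)/((k - 2)*(k + 5)).
Gosper form: A/B · C(k+1)/C(k) with A=k + 2, B=k + 5, C=k - 2.
f must satisfy (k + 2)·f(k+1) − (k + 4)·f(k) = k - 2.
Bound: deg f ≤ 2.
Coefficient equations give f(k) = -k.
So s_k = (B(k−1)f/C)·t_k = (-k*(k + 4)/(k - 2))·t_k = -k/((k + 2)*(k + 3)).
s_(k+1) − s_k = (k - 2)/(k**3 + 9*k**2 + 26*k + 24) = t_k.
s_(n+1) = (-n - 1)/(n**2 + 7*n + 12) and s_(1) = -1/12, so S(n) = n*(n - 5)/(12*(n**2 + 7*n + 12)).

S(n) = \frac{n \left(n - 5\right)}{12 \left(n^{2} + 7 n + 12\right)}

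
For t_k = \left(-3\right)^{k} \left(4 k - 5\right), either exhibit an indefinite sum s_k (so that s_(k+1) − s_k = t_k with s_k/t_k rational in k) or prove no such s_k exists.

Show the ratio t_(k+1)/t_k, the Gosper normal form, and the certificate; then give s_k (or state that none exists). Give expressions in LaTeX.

t_(k+1)/t_k = 3*(1 - 4*k)/(4*k - 5).
A = -3, B = 1, C = k - 5/4.
Need (-3)·f(k+1) − (1)·f(k) = k - 5/4.
deg f ≤ 1 (via 0,0,1).
A polynomial solution: f(k) = -(k - 2)/4.
Certificate R = B(k−1)f/C = -(k - 2)/(4*k - 5) gives s_k = (-3)**k*(2 - k).
Check: Δs_k = (-3)**k*(4*k - 5). ✓

s_k = \left(-3\right)^{k} \left(2 - k\right)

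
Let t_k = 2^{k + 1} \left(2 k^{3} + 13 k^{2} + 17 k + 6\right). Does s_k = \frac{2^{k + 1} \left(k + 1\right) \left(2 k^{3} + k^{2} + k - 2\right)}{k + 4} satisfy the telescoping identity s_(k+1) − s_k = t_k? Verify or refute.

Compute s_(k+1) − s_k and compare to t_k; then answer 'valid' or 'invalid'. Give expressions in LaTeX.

Invalid: residual \frac{2^{k + 1} \left(- 6 k^{4} - 57 k^{3} - 204 k^{2} - 219 k - 78\right)}{k^{2} + 9 k + 20} ≠ 0.

s_(k+1) = 2**(k + 2)*(k + 2)*(k + 2*(k + 1)**3 + (k + 1)**2 - 1)/(k + 5)
s_(k+1) − s_k = 2**(k + 1)*(2*k**5 + 25*k**4 + 117*k**3 + 215*k**2 + 175*k + 42)/(k**2 + 9*k + 20)
(s_(k+1) − s_k) − t_k = 2**(k + 1)*(-6*k**4 - 57*k**3 - 204*k**2 - 219*k - 78)/(k**2 + 9*k + 20)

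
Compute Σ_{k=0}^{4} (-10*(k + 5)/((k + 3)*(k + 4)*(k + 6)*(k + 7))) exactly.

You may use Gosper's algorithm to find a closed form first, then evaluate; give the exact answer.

Σ = -175/792

Ratio r(k) = (k + 3)*(k + 6)**2/((k + 5)**2*(k + 8)).
A = k + 3, B = k + 8, C = k**2 + 10*k + 25.
Solve (k + 3)·f(k+1) − (k + 7)·f(k) = k**2 + 10*k + 25.
d = 4 from the (1,1,2) case.
Solve for f: f(k) = k*(k + 4)*(k + 5)*(k + 9)/36 (degree 4 ≤ 4).
Get s_k = R·t_k = 5*k*(-k - 9)/(18*(k**2 + 9*k + 18)) with R(k) = B(k−1)f(k)/C(k) = k*(k + 4)*(k + 7)*(k + 9)/(36*(k + 5)).
s_(k+1) − s_k = 10*(-k - 5)/(k**4 + 20*k**3 + 145*k**2 + 450*k + 504) = t_k.
Evaluate s at k=5 and k=0: -175/792 and 0; difference -175/792.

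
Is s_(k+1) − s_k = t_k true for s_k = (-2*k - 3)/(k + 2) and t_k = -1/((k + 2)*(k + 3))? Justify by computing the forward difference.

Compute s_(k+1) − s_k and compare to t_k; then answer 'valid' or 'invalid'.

s_(k+1) = (-2*k - 5)/(k + 3)
s_(k+1) − s_k = -1/(k**2 + 5*k + 6)
(s_(k+1) − s_k) − t_k = 0

valid (s_(k+1) − s_k reduces to t_k)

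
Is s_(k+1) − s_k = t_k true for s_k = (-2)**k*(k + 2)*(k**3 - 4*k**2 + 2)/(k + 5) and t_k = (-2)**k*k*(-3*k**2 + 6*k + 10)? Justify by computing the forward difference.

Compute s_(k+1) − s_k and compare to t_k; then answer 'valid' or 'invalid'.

Invalid: residual (-2)**k*(9*k**4 + 30*k**3 - 132*k**2 - 150*k + 6)/(k**2 + 11*k + 30) ≠ 0.

s_(k+1) = (-2)**(k + 1)*(k + 3)*((k + 1)**3 - 4*(k + 1)**2 + 2)/(k + 6)
s_(k+1) − s_k = (-2)**k*(-3*k**5 - 18*k**4 + 16*k**3 + 158*k**2 + 150*k + 6)/(k**2 + 11*k + 30)
(s_(k+1) − s_k) − t_k = (-2)**k*(9*k**4 + 30*k**3 - 132*k**2 - 150*k + 6)/(k**2 + 11*k + 30)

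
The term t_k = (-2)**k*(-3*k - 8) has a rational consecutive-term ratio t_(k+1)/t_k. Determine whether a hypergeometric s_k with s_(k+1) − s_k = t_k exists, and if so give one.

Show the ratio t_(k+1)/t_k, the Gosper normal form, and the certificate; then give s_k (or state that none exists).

s_k = (-2)**k*(k + 2)

The ratio is 2*(-3*k - 11)/(3*k + 8).
Gosper form: A/B · C(k+1)/C(k) with A=-2, B=1, C=k + 8/3.
f must satisfy (-2)·f(k+1) − (1)·f(k) = k + 8/3.
d = 1 from the (0,0,1) case.
Solve for f: f(k) = -(k + 2)/3 (degree 1 ≤ 1).
Then R = B(k−1)f/C = -(k + 2)/(3*k + 8), so s_k = R(k)·t_k = (-2)**k*(k + 2).
s_(k+1) − s_k = (-2)**k*(-3*k - 8) = t_k.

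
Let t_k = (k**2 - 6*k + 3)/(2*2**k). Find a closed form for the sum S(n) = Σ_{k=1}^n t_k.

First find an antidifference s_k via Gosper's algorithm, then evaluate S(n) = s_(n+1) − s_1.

Step 1: r(k) = (k**2 - 4*k - 2)/(2*(k**2 - 6*k + 3)).
Normal form (A,B,C) = (1/2, 1, k**2 - 6*k + 3).
Need (1/2)·f(k+1) − (1)·f(k) = k**2 - 6*k + 3.
Degrees (0,0,2) ⇒ d ≤ 2.
Solving with deg f ≤ 2: f(k) = -2*k*(k - 4).
R(k) = B(k−1)·f(k)/C(k) = -2*k*(k - 4)/(k**2 - 6*k + 3); s_k = R·t_k = k*(4 - k)/2**k.
Verify: (k**2 - 6*k + 3)/(2*2**k) matches t_k.
Σ_(k=1)^n t_k = s_(n+1) − s_(1) = (2**(-n - 1)*(-n**2 + 2*n + 3)) − (3/2), i.e. 2**(-n - 1)*(-3*2**n - n**2 + 2*n + 3).

S(n) = 2**(-n - 1)*(-3*2**n - n**2 + 2*n + 3)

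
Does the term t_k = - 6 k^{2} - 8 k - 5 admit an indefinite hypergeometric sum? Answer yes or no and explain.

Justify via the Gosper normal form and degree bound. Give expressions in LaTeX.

Yes. s_k = k \left(- 2 k^{2} - k - 2\right).

The ratio is (6*k**2 + 20*k + 19)/(6*k**2 + 8*k + 5).
So A=1 and B=1, with C=k**2 + 4*k/3 + 5/6.
Need (1)·f(k+1) − (1)·f(k) = k**2 + 4*k/3 + 5/6.
d = 3 from the (0,0,2) case.
Coefficient equations give f(k) = k*(2*k**2 + k + 2)/6.
Get s_k = R·t_k = k*(-2*k**2 - k - 2) with R(k) = B(k−1)f(k)/C(k) = k*(2*k**2 + k + 2)/(6*k**2 + 8*k + 5).
Verify: -6*k**2 - 8*k - 5 matches t_k.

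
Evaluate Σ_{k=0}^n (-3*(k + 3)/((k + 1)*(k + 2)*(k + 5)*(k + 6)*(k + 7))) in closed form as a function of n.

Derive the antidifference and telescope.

S(n) = (-n**3 - 15*n**2 - 68*n - 54)/(30*(n**3 + 15*n**2 + 68*n + 84))

r(k) = (k + 1)*(k + 4)*(k + 5)/((k + 3)**2*(k + 8)) after simplifying.
Factor: A=k + 1; B=k + 8; C=k**3 + 10*k**2 + 33*k + 36.
Set up (k + 1)·f(k+1) − (k + 7)·f(k) − (k**3 + 10*k**2 + 33*k + 36) = 0.
From deg A=1, deg B=1, deg C=3: d=6.
Coefficient equations give f(k) = k*(k + 2)*(k + 3)*(k + 4)*(k**2 + 12*k + 41)/90.
Certificate R = B(k−1)f/C = k*(k + 2)*(k + 7)*(k**2 + 12*k + 41)/(90*(k + 3)) gives s_k = k*(-k**2 - 12*k - 41)/(30*(k**3 + 12*k**2 + 41*k + 30)).
Δs = 3*(-k - 3)/(k**5 + 21*k**4 + 163*k**3 + 567*k**2 + 844*k + 420), as required.
Telescope: S(n) = s_(n+1) − s_(0) = (-n**3 - 15*n**2 - 68*n - 54)/(30*(n**3 + 15*n**2 + 68*n + 84)) − (0) = (-n**3 - 15*n**2 - 68*n - 54)/(30*(n**3 + 15*n**2 + 68*n + 84)).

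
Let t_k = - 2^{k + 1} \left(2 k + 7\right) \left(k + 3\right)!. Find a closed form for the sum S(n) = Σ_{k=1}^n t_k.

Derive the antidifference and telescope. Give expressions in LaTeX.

Step 1: r(k) = 2*(k + 4)*(2*k + 9)/(2*k + 7).
Factor: A=2*k + 8; B=1; C=k + 7/2.
Solve (2*k + 8)·f(k+1) − (1)·f(k) = k + 7/2.
Bound: deg f ≤ 0.
Match coefficients ⇒ f(k) = 1/2.
Certificate R = B(k−1)f/C = 1/(2*k + 7) gives s_k = -2**(k + 1)*factorial(k + 3).
Verify: -2**(k + 1)*(2*k + 7)*factorial(k + 3) matches t_k.
s_(n+1) = -2**(n + 2)*factorial(n + 4) and s_(1) = -96, so S(n) = -4*2**n*factorial(n + 4) + 96.

S(n) = - 4 \cdot 2^{n} \left(n + 4\right)! + 96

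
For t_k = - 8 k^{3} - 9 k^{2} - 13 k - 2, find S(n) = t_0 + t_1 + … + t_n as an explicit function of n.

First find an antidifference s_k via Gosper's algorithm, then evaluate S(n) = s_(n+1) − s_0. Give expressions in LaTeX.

S(n) = - 2 n^{4} - 7 n^{3} - 13 n^{2} - 10 n - 2

Ratio r(k) = (8*k**3 + 33*k**2 + 55*k + 32)/(8*k**3 + 9*k**2 + 13*k + 2).
So A=1 and B=1, with C=k**3 + 9*k**2/8 + 13*k/8 + 1/4.
Need (1)·f(k+1) − (1)·f(k) = k**3 + 9*k**2/8 + 13*k/8 + 1/4.
d = 4 from the (0,0,3) case.
Match coefficients ⇒ f(k) = k*(2*k**3 - k**2 + 4*k - 3)/8.
Then R = B(k−1)f/C = k*(2*k**3 - k**2 + 4*k - 3)/(8*k**3 + 9*k**2 + 13*k + 2), so s_k = R(k)·t_k = k*(-2*k**3 + k**2 - 4*k + 3).
Check: Δs_k = -8*k**3 - 9*k**2 - 13*k - 2. ✓
Evaluate: s_(n+1) = -2*n**4 - 7*n**3 - 13*n**2 - 10*n - 2; subtract s_(0) = 0 ⇒ S(n) = -2*n**4 - 7*n**3 - 13*n**2 - 10*n - 2.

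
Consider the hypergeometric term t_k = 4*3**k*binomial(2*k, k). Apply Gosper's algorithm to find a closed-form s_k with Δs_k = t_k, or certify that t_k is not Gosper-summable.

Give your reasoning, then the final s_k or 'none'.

not Gosper-summable; s_k does not exist

Step 1: r(k) = 6*(2*k + 1)/(k + 1).
Gosper form: A/B · C(k+1)/C(k) with A=12*k + 6, B=k + 1, C=1.
Need (12*k + 6)·f(k+1) − (k)·f(k) = 1.
deg f ≤ -1 (via 1,1,0).
Bound -1 < 0, so the key equation has no polynomial solution.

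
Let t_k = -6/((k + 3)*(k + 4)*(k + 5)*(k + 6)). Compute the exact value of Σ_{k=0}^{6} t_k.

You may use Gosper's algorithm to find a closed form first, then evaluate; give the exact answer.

Σ = -7/220

t_(k+1)/t_k = (k + 3)/(k + 7).
Gosper form: A/B · C(k+1)/C(k) with A=k + 3, B=k + 7, C=1.
Key eq: (k + 3)·f(k+1) = (k + 6)·f(k) + (1).
deg f ≤ 3 (via 1,1,0).
Match coefficients ⇒ f(k) = k*(k**2 + 12*k + 47)/180.
Certificate R = B(k−1)f/C = k*(k + 6)*(k**2 + 12*k + 47)/180 gives s_k = k*(-k**2 - 12*k - 47)/(30*(k + 3)*(k + 4)*(k + 5)).
s_(k+1) − s_k = -6/(k**4 + 18*k**3 + 119*k**2 + 342*k + 360) = t_k.
Evaluate s at k=7 and k=0: -7/220 and 0; difference -7/220.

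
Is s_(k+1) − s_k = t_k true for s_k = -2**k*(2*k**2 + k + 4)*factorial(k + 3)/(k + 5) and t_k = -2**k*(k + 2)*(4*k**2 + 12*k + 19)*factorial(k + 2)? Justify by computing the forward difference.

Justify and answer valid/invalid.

s_(k+1) = -2**(k + 1)*(2*k**2 + 5*k + 7)*factorial(k + 4)/(k + 6)
s_(k+1) − s_k = -2**k*(4*k**4 + 44*k**3 + 171*k**2 + 316*k + 256)*factorial(k + 3)/((k + 5)*(k + 6))
(s_(k+1) − s_k) − t_k = 2**(k + 1)*(4*k**4 + 40*k**3 + 141*k**2 + 252*k + 186)*factorial(k + 2)/((k + 5)*(k + 6))

Invalid: residual 2**(k + 1)*(4*k**4 + 40*k**3 + 141*k**2 + 252*k + 186)*factorial(k + 2)/((k + 5)*(k + 6)) ≠ 0.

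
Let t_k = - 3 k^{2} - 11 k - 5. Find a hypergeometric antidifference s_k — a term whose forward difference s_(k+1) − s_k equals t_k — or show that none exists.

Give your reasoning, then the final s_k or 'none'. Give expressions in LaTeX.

Compute t_(k+1)/t_k: get (3*k**2 + 17*k + 19)/(3*k**2 + 11*k + 5).
Normal form (A,B,C) = (1, 1, k**2 + 11*k/3 + 5/3).
Key eq: (1)·f(k+1) = (1)·f(k) + (k**2 + 11*k/3 + 5/3).
d = 3 from the (0,0,2) case.
A polynomial solution: f(k) = k**2*(k + 4)/3.
Then R = B(k−1)f/C = k**2*(k + 4)/(3*k**2 + 11*k + 5), so s_k = R(k)·t_k = k**2*(-k - 4).
Verify: -3*k**2 - 11*k - 5 matches t_k.

s_k = k^{2} \left(- k - 4\right)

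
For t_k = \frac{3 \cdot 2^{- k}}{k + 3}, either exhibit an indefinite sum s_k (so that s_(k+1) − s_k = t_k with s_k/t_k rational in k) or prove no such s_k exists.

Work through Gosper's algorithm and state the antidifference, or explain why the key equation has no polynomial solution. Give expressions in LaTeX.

no hypergeometric antidifference exists

t_(k+1)/t_k = (k + 3)/(2*(k + 4)).
Gosper form: A/B · C(k+1)/C(k) with A=k/2 + 3/2, B=k + 4, C=1.
Key eq: (k/2 + 3/2)·f(k+1) = (k + 3)·f(k) + (1).
Degrees (1,1,0) ⇒ d ≤ -1.
Negative degree bound (-1): no f exists, t_k not Gosper-summable.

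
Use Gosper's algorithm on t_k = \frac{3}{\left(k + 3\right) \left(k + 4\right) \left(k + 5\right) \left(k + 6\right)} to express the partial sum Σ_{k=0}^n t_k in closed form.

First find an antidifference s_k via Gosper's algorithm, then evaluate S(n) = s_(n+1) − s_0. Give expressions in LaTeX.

Step 1: r(k) = (k + 3)/(k + 7).
Factor: A=k + 3; B=k + 7; C=1.
Key eq: (k + 3)·f(k+1) = (k + 6)·f(k) + (1).
From deg A=1, deg B=1, deg C=0: d=3.
Solving with deg f ≤ 3: f(k) = k*(k**2 + 12*k + 47)/180.
R(k) = B(k−1)·f(k)/C(k) = k*(k + 6)*(k**2 + 12*k + 47)/180; s_k = R·t_k = k*(k**2 + 12*k + 47)/(60*(k + 3)*(k + 4)*(k + 5)).
Δs = 3/(k**4 + 18*k**3 + 119*k**2 + 342*k + 360), as required.
Evaluate: s_(n+1) = (n**3 + 15*n**2 + 74*n + 60)/(60*(n**3 + 15*n**2 + 74*n + 120)); subtract s_(0) = 0 ⇒ S(n) = (n**3 + 15*n**2 + 74*n + 60)/(60*(n**3 + 15*n**2 + 74*n + 120)).

S(n) = \frac{n^{3} + 15 n^{2} + 74 n + 60}{60 \left(n^{3} + 15 n^{2} + 74 n + 120\right)}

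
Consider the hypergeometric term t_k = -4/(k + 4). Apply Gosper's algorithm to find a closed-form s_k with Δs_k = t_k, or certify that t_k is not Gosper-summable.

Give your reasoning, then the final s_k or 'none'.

not Gosper-summable; s_k does not exist

t_(k+1)/t_k = (k + 4)/(k + 5).
A = k + 4, B = k + 5, C = 1.
f must satisfy (k + 4)·f(k+1) − (k + 4)·f(k) = 1.
Bound: deg f ≤ 0.
Write f(k) = c0. Then LHS − RHS = -1, requiring -1 = 0: contradictory. No certificate.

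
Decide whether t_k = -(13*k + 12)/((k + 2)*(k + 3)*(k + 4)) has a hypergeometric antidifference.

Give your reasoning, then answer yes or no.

t_(k+1)/t_k = (k + 2)*(13*k + 25)/((k + 5)*(13*k + 12)).
A = k + 2, B = k + 5, C = k + 12/13.
Solve (k + 2)·f(k+1) − (k + 4)·f(k) = k + 12/13.
d = 2 from the (1,1,1) case.
Solve for f: f(k) = k*(19*k + 17)/78 (degree 2 ≤ 2).
Certificate R = B(k−1)f/C = k*(k + 4)*(19*k + 17)/(6*(13*k + 12)) gives s_k = k*(-19*k - 17)/(6*(k + 2)*(k + 3)).
Verify: (-13*k - 12)/(k**3 + 9*k**2 + 26*k + 24) matches t_k.

Yes. s_k = k*(-19*k - 17)/(6*(k + 2)*(k + 3)).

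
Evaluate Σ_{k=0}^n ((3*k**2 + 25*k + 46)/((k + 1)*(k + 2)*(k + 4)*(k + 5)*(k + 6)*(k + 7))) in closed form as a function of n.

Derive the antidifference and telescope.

S(n) = (n**3 + 14*n**2 + 59*n + 46)/(24*(n**3 + 14*n**2 + 59*n + 70))

r(k) = (k + 1)*(k + 4)*(25*k + 3*(k + 1)**2 + 71)/((k + 3)*(k + 8)*(3*k**2 + 25*k + 46)) after simplifying.
Take A(k)=k + 1, B(k)=k + 8, C(k)=k**3 + 34*k**2/3 + 121*k/3 + 46.
Solve (k + 1)·f(k+1) − (k + 7)·f(k) = k**3 + 34*k**2/3 + 121*k/3 + 46.
Degrees (1,1,3) ⇒ d ≤ 6.
Coefficient equations give f(k) = k*(k + 2)*(k + 3)*(k + 5)*(k**2 + 11*k + 34)/72.
Certificate R = B(k−1)f/C = k*(k + 2)*(k + 5)*(k + 7)*(k**2 + 11*k + 34)/(24*(3*k**2 + 25*k + 46)) gives s_k = k*(k**2 + 11*k + 34)/(24*(k**3 + 11*k**2 + 34*k + 24)).
Δs = (3*k**2 + 25*k + 46)/(k**6 + 25*k**5 + 247*k**4 + 1219*k**3 + 3112*k**2 + 3796*k + 1680), as required.
Telescope: S(n) = s_(n+1) − s_(0) = (n**3 + 14*n**2 + 59*n + 46)/(24*(n**3 + 14*n**2 + 59*n + 70)) − (0) = (n**3 + 14*n**2 + 59*n + 46)/(24*(n**3 + 14*n**2 + 59*n + 70)).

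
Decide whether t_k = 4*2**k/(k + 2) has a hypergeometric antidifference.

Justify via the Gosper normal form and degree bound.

No — key equation has no polynomial f.

Ratio r(k) = 2*(k + 2)/(k + 3).
Take A(k)=2*k + 4, B(k)=k + 3, C(k)=1.
Key eq: (2*k + 4)·f(k+1) = (k + 2)·f(k) + (1).
Degrees (1,1,0) ⇒ d ≤ -1.
deg f ≤ -1 is impossible — no certificate.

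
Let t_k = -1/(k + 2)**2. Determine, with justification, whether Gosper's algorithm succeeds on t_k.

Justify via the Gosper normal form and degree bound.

Compute t_(k+1)/t_k: get (k + 2)**2/(k + 3)**2.
Factor: A=k**2 + 4*k + 4; B=k**2 + 6*k + 9; C=1.
f must satisfy (k**2 + 4*k + 4)·f(k+1) − (k**2 + 4*k + 4)·f(k) = 1.
d = 0 from the (2,2,0) case.
f = c0 ⇒ A·f(k+1) − B(k−1)·f(k) − C = -1. The system {-1 = 0} is inconsistent; no antidifference.

No; the coefficient equations for f are inconsistent.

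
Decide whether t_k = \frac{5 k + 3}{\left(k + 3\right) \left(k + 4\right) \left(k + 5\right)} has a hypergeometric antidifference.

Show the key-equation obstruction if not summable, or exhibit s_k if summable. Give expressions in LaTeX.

The ratio is (k + 3)*(5*k + 8)/((k + 6)*(5*k + 3)).
Factor: A=k + 3; B=k + 6; C=k + 3/5.
Key eq: (k + 3)·f(k+1) = (k + 5)·f(k) + (k + 3/5).
Bound: deg f ≤ 2.
Match coefficients ⇒ f(k) = k*(3*k + 1)/20.
So s_k = (B(k−1)f/C)·t_k = (k*(k + 5)*(3*k + 1)/(4*(5*k + 3)))·t_k = k*(3*k + 1)/(4*(k + 3)*(k + 4)).
Verify: (5*k + 3)/(k**3 + 12*k**2 + 47*k + 60) matches t_k.

Yes. s_k = \frac{k \left(3 k + 1\right)}{4 \left(k + 3\right) \left(k + 4\right)}.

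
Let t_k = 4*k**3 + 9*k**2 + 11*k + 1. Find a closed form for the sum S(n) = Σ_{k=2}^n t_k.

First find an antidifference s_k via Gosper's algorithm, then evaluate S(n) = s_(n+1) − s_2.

Ratio r(k) = (4*k**3 + 21*k**2 + 41*k + 25)/(4*k**3 + 9*k**2 + 11*k + 1).
A = 1, B = 1, C = k**3 + 9*k**2/4 + 11*k/4 + 1/4.
Need (1)·f(k+1) − (1)·f(k) = k**3 + 9*k**2/4 + 11*k/4 + 1/4.
Degrees (0,0,3) ⇒ d ≤ 4.
Match coefficients ⇒ f(k) = k*(k**3 + k**2 + 2*k - 3)/4.
Certificate R = B(k−1)f/C = k*(k**3 + k**2 + 2*k - 3)/(4*k**3 + 9*k**2 + 11*k + 1) gives s_k = k*(k**3 + k**2 + 2*k - 3).
Δs = 4*k**3 + 9*k**2 + 11*k + 1, as required.
Telescope: S(n) = s_(n+1) − s_(2) = n**4 + 5*n**3 + 11*n**2 + 8*n + 1 − (26) = n**4 + 5*n**3 + 11*n**2 + 8*n - 25.

S(n) = n**4 + 5*n**3 + 11*n**2 + 8*n - 25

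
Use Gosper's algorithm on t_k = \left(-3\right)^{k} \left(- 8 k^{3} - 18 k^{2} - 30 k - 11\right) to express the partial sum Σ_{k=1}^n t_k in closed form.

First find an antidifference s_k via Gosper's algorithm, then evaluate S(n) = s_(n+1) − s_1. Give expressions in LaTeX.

S(n) = - 6 \left(-3\right)^{n} n^{3} - 18 \left(-3\right)^{n} n^{2} - 27 \left(-3\right)^{n} n - 12 \left(-3\right)^{n} + 12

Ratio r(k) = 3*(-8*k**3 - 42*k**2 - 90*k - 67)/(8*k**3 + 18*k**2 + 30*k + 11).
Factor: A=-3; B=1; C=k**3 + 9*k**2/4 + 15*k/4 + 11/8.
Set up (-3)·f(k+1) − (1)·f(k) − (k**3 + 9*k**2/4 + 15*k/4 + 11/8) = 0.
Bound: deg f ≤ 3.
Solve for f: f(k) = -(2*k**3 + 3*k - 1)/8 (degree 3 ≤ 3).
Get s_k = R·t_k = (-3)**k*(2*k**3 + 3*k - 1) with R(k) = B(k−1)f(k)/C(k) = -(2*k**3 + 3*k - 1)/(8*k**3 + 18*k**2 + 30*k + 11).
s_(k+1) − s_k = (-3)**k*(-8*k**3 - 18*k**2 - 30*k - 11) = t_k.
Evaluate: s_(n+1) = (-3)**(n + 1)*(2*n**3 + 6*n**2 + 9*n + 4); subtract s_(1) = -12 ⇒ S(n) = -6*(-3)**n*n**3 - 18*(-3)**n*n**2 - 27*(-3)**n*n - 12*(-3)**n + 12.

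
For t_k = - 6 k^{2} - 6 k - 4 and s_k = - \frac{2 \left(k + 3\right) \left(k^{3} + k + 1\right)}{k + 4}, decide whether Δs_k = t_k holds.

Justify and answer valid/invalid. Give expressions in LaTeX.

s_(k+1) = -2*(k + 4)*(k + (k + 1)**3 + 2)/(k + 5)
s_(k+1) − s_k = 2*(-3*k**4 - 28*k**3 - 74*k**2 - 65*k - 33)/(k**2 + 9*k + 20)
(s_(k+1) − s_k) − t_k = 2*(2*k**3 + 15*k**2 + 13*k + 7)/(k**2 + 9*k + 20)

Invalid: residual \frac{2 \left(2 k^{3} + 15 k^{2} + 13 k + 7\right)}{k^{2} + 9 k + 20} ≠ 0.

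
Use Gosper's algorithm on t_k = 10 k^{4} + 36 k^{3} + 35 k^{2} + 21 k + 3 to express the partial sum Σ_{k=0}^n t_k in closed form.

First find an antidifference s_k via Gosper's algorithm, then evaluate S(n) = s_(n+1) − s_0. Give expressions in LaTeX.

S(n) = 2 n^{5} + 14 n^{4} + 33 n^{3} + 37 n^{2} + 19 n + 3

Ratio r(k) = (10*k**4 + 76*k**3 + 203*k**2 + 239*k + 105)/(10*k**4 + 36*k**3 + 35*k**2 + 21*k + 3).
A = 1, B = 1, C = k**4 + 18*k**3/5 + 7*k**2/2 + 21*k/10 + 3/10.
f must satisfy (1)·f(k+1) − (1)·f(k) = k**4 + 18*k**3/5 + 7*k**2/2 + 21*k/10 + 3/10.
From deg A=0, deg B=0, deg C=4: d=5.
Solving with deg f ≤ 5: f(k) = k*(2*k**2 + 1)*(k**2 + 2*k - 2)/10.
R(k) = B(k−1)·f(k)/C(k) = k*(2*k**2 + 1)*(k**2 + 2*k - 2)/(10*k**4 + 36*k**3 + 35*k**2 + 21*k + 3); s_k = R·t_k = k*(2*k**4 + 4*k**3 - 3*k**2 + 2*k - 2).
Check: Δs_k = 10*k**4 + 36*k**3 + 35*k**2 + 21*k + 3. ✓
Evaluate: s_(n+1) = 2*n**5 + 14*n**4 + 33*n**3 + 37*n**2 + 19*n + 3; subtract s_(0) = 0 ⇒ S(n) = 2*n**5 + 14*n**4 + 33*n**3 + 37*n**2 + 19*n + 3.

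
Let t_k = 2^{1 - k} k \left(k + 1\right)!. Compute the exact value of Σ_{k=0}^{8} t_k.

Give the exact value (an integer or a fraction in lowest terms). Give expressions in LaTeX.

Σ = 28346

r(k) = (k + 1)*(k + 2)/(2*k) after simplifying.
Gosper form: A/B · C(k+1)/C(k) with A=k/2 + 1, B=1, C=k.
f must satisfy (k/2 + 1)·f(k+1) − (1)·f(k) = k.
deg f ≤ 0 (via 1,0,1).
Solve for f: f(k) = 2 (degree 0 ≤ 0).
Get s_k = R·t_k = 2**(2 - k)*factorial(k + 1) with R(k) = B(k−1)f(k)/C(k) = 2/k.
Verify: 2**(1 - k)*k*factorial(k + 1) matches t_k.
Σ_(k=0)^(8) t_k = s_(9) − s_(0) = 28350 − (4) = 28346.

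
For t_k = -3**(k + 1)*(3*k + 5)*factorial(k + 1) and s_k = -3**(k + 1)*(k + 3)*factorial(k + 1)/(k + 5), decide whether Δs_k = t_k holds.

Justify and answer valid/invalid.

s_(k+1) = -3**(k + 2)*(k + 4)*factorial(k + 2)/(k + 6)
s_(k+1) − s_k = -3**(k + 1)*(3*k**3 + 32*k**2 + 105*k + 102)*factorial(k + 1)/((k + 5)*(k + 6))
(s_(k+1) − s_k) − t_k = 6*3**k*(3*k**2 + 20*k + 24)*factorial(k + 1)/((k + 5)*(k + 6))

Invalid: residual 6*3**k*(3*k**2 + 20*k + 24)*factorial(k + 1)/((k + 5)*(k + 6)) ≠ 0.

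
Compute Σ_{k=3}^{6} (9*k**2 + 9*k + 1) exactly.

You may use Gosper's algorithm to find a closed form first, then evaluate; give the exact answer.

Σ = 940

r(k) = (9*k**2 + 27*k + 19)/(9*k**2 + 9*k + 1) after simplifying.
Normal form (A,B,C) = (1, 1, k**2 + k + 1/9).
f must satisfy (1)·f(k+1) − (1)·f(k) = k**2 + k + 1/9.
Degrees (0,0,2) ⇒ d ≤ 3.
Match coefficients ⇒ f(k) = k*(3*k**2 - 2)/9.
So s_k = (B(k−1)f/C)·t_k = (k*(3*k**2 - 2)/(9*k**2 + 9*k + 1))·t_k = k*(3*k**2 - 2).
Check: Δs_k = 9*k**2 + 9*k + 1. ✓
Sum = s_(7) − s_(3); s_(7) = 1015, s_(3) = 75 ⇒ 940.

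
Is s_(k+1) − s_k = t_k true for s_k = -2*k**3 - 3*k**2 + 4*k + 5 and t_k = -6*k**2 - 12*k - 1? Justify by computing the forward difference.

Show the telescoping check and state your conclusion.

valid (s_(k+1) − s_k reduces to t_k)

s_(k+1) = -2*k**3 - 9*k**2 - 8*k + 4
s_(k+1) − s_k = -6*k**2 - 12*k - 1
(s_(k+1) − s_k) − t_k = 0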